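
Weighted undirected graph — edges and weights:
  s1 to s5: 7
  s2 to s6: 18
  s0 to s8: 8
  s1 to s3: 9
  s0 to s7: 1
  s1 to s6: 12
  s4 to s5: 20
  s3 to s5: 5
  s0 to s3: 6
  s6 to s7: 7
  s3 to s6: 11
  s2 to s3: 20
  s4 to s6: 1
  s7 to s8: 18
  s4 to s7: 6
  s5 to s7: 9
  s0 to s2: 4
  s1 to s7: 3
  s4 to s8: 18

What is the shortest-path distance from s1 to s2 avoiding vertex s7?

19

Comparing a few candidate routes:
s1-s5-s3-s2: 7 + 5 + 20 = 32
s1-s3-s2: 9 + 20 = 29
s1-s3-s0-s2: 9 + 6 + 4 = 19
s1-s5-s3-s0-s2: 7 + 5 + 6 + 4 = 22
s1-s6-s2: 12 + 18 = 30
Best route has total 19.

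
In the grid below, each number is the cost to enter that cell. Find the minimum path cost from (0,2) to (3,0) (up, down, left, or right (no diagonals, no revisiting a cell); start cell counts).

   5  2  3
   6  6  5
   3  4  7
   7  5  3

25

Best path: [0,2] -> [0,1] -> [1,1] -> [2,1] -> [2,0] -> [3,0]
Cost: 3 + 2 + 6 + 4 + 3 + 7 = 25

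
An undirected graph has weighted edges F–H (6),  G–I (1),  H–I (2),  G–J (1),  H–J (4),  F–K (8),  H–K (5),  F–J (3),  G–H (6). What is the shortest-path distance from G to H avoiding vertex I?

5

Paths from G to H avoiding I:
G→J→F→K→H: 1 + 3 + 8 + 5 = 17
G→H: 6
G→J→F→H: 1 + 3 + 6 = 10
G→J→H: 1 + 4 = 5
Shortest: 5.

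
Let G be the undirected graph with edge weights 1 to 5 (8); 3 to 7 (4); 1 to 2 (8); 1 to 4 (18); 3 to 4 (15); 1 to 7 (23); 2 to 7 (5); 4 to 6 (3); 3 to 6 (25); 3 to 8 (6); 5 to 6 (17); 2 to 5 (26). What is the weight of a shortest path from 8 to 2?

A few of the 8→2 routes:
8 → 3 → 4 → 6 → 5 → 1 → 2: 6 + 15 + 3 + 17 + 8 + 8 = 57
8 → 3 → 4 → 1 → 2: 6 + 15 + 18 + 8 = 47
8 → 3 → 7 → 2: 6 + 4 + 5 = 15
8 → 3 → 7 → 1 → 2: 6 + 4 + 23 + 8 = 41
The minimum is 15.

15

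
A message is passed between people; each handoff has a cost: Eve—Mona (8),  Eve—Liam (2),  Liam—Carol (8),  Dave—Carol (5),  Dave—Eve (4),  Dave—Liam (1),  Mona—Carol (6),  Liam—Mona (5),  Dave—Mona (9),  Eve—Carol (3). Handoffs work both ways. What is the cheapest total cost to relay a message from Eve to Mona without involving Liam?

Candidate routes:
Eve→Carol→Mona: 3 + 6 = 9
Eve→Dave→Mona: 4 + 9 = 13
Eve→Dave→Carol→Mona: 4 + 5 + 6 = 15
Eve→Carol→Dave→Mona: 3 + 5 + 9 = 17
Eve→Mona: 8
Best route has total 8.

8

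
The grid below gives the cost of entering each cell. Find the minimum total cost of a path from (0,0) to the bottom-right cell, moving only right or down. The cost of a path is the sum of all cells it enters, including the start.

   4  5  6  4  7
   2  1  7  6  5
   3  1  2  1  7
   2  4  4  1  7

19

Cheapest: (0,0) → (1,0) → (1,1) → (2,1) → (2,2) → (2,3) → (3,3) → (3,4)
  4 + 2 + 1 + 1 + 2 + 1 + 1 + 7 = 19
For comparison, the top-then-right route costs 45.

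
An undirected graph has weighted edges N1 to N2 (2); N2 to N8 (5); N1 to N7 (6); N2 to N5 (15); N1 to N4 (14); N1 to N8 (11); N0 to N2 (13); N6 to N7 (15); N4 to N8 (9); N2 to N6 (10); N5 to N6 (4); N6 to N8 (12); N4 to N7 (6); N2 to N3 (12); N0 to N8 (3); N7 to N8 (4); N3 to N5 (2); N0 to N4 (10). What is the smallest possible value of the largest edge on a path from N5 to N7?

10

Comparing a few candidate routes:
N5 -> N6 -> N2 -> N8 -> N7: max(4, 10, 5, 4) = 10
N5 -> N6 -> N2 -> N8 -> N4 -> N7: max(4, 10, 5, 9, 6) = 10
N5 -> N6 -> N2 -> N8 -> N0 -> N4 -> N7: max(4, 10, 5, 3, 10, 6) = 10
N5 -> N6 -> N2 -> N8 -> N1 -> N7: max(4, 10, 5, 11, 6) = 11
N5 -> N6 -> N2 -> N1 -> N7: max(4, 10, 2, 6) = 10
Smallest bottleneck: 10.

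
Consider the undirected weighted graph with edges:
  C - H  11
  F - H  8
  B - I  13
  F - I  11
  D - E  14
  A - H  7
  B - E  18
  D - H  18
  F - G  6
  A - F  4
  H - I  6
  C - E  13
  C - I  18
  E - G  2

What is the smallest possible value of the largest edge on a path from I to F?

A few of the I→F routes:
I → F: max(11) = 11
I → H → F: max(6, 8) = 8
I → H → C → E → G → F: max(6, 11, 13, 2, 6) = 13
I → H → A → F: max(6, 7, 4) = 7
The minimum achievable maximum is 7.

7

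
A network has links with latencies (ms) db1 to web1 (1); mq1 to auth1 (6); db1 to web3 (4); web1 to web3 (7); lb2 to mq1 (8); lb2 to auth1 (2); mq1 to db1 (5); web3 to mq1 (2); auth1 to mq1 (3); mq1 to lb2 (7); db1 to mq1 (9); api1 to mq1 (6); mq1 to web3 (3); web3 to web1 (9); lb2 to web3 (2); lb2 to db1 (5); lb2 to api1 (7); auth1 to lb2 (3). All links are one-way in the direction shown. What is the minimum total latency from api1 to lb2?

Routes from api1 to lb2:
api1 -> mq1 -> auth1 -> lb2: 6 + 6 + 3 = 15
api1 -> mq1 -> lb2: 6 + 7 = 13
The minimum is 13 ms.

13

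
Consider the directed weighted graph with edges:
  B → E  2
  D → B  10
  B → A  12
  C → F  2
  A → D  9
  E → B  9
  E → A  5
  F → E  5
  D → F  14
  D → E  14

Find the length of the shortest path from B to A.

Candidate routes:
B→E→A: 2 + 5 = 7
B→A: 12
Best route has total 7.

7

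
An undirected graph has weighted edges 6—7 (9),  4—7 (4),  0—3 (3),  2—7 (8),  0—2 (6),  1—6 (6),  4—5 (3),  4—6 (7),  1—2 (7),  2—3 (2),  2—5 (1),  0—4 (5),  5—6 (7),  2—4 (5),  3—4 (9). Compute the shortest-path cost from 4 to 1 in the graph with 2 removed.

13

Routes from 4 to 1 avoiding 2:
4 → 5 → 6 → 1: 3 + 7 + 6 = 16
4 → 6 → 1: 7 + 6 = 13
4 → 7 → 6 → 1: 4 + 9 + 6 = 19
Best route has total 13.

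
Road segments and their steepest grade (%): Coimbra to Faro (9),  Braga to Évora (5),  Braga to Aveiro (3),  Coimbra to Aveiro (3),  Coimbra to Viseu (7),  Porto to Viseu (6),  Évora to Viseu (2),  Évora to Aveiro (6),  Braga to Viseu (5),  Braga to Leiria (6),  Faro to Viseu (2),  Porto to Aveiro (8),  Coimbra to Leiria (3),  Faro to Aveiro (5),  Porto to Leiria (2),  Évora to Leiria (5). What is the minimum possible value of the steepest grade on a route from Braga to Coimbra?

3

A few of the Braga→Coimbra routes:
Braga - Aveiro - Coimbra: max(3, 3) = 3
Braga - Aveiro - Faro - Viseu - Évora - Leiria - Coimbra: max(3, 5, 2, 2, 5, 3) = 5
Braga - Évora - Viseu - Faro - Aveiro - Coimbra: max(5, 2, 2, 5, 3) = 5
Braga - Évora - Leiria - Coimbra: max(5, 5, 3) = 5
Best route has worst link 3%.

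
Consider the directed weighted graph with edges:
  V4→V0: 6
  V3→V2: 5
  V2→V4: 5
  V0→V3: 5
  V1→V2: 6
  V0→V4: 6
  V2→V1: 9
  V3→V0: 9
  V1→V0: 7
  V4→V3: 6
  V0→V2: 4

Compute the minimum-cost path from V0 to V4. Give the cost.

Candidate routes:
V0 -> V3 -> V2 -> V4: 5 + 5 + 5 = 15
V0 -> V4: 6
V0 -> V2 -> V4: 4 + 5 = 9
Shortest: 6.

6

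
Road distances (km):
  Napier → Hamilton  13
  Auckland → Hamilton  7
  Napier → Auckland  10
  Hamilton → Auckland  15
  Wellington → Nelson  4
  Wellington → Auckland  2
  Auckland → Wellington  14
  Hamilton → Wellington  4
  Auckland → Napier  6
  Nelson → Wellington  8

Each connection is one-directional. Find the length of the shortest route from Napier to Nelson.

Comparing a few candidate routes:
Napier-Auckland-Hamilton-Wellington-Nelson: 10 + 7 + 4 + 4 = 25
Napier-Auckland-Wellington-Nelson: 10 + 14 + 4 = 28
Napier-Hamilton-Wellington-Nelson: 13 + 4 + 4 = 21
Shortest: 21 km.

21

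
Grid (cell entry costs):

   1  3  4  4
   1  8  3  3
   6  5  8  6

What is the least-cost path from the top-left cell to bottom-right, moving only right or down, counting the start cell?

Best path: [0,0] → [0,1] → [0,2] → [1,2] → [1,3] → [2,3]
Cost: 1 + 3 + 4 + 3 + 3 + 6 = 20
(Top row then right column would cost 21.)

20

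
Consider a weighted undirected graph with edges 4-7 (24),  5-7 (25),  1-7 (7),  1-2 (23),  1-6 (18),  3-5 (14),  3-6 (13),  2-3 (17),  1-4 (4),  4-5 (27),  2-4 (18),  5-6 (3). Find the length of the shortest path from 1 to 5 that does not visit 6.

Checking several routes:
1 - 2 - 3 - 5: 23 + 17 + 14 = 54
1 - 4 - 7 - 5: 4 + 24 + 25 = 53
1 - 4 - 5: 4 + 27 = 31
1 - 4 - 2 - 3 - 5: 4 + 18 + 17 + 14 = 53
1 - 7 - 5: 7 + 25 = 32
The minimum is 31.

31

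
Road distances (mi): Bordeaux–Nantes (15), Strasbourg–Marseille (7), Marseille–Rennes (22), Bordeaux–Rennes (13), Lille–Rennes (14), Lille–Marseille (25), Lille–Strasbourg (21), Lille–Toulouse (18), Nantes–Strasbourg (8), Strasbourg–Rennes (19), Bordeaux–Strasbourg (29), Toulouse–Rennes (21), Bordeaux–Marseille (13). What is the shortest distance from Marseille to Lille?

Comparing a few candidate routes:
Marseille → Rennes → Lille: 22 + 14 = 36
Marseille → Lille: 25
Marseille → Strasbourg → Lille: 7 + 21 = 28
Marseille → Strasbourg → Rennes → Lille: 7 + 19 + 14 = 40
The minimum is 25 mi.

25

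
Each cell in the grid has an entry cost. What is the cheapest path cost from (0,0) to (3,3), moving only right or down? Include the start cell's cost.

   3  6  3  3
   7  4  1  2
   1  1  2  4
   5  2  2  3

One optimal route is [0,0]→[1,0]→[2,0]→[2,1]→[2,2]→[3,2]→[3,3].
Its cost is 3 + 7 + 1 + 1 + 2 + 2 + 3 = 19.
For comparison, the top-then-right route costs 24.

19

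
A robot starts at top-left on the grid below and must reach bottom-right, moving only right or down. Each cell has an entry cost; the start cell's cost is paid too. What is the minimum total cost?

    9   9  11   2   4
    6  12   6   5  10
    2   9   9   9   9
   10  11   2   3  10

50

One optimal route is r0c0→r1c0→r2c0→r2c1→r2c2→r3c2→r3c3→r3c4.
Its cost is 9 + 6 + 2 + 9 + 9 + 2 + 3 + 10 = 50.
For comparison, the top-then-right route costs 64.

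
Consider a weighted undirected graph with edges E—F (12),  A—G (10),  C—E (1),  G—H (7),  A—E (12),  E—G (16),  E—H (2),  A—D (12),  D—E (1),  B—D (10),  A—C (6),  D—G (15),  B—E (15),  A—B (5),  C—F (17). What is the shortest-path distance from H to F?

14

Comparing a few candidate routes:
H→E→F: 2 + 12 = 14
H→G→E→F: 7 + 16 + 12 = 35
H→G→D→E→F: 7 + 15 + 1 + 12 = 35
H→E→C→F: 2 + 1 + 17 = 20
The minimum is 14.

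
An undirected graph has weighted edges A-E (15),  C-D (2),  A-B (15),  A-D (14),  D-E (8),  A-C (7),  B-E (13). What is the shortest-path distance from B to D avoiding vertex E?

24

Routes from B to D avoiding E:
B-A-D: 15 + 14 = 29
B-A-C-D: 15 + 7 + 2 = 24
The minimum is 24.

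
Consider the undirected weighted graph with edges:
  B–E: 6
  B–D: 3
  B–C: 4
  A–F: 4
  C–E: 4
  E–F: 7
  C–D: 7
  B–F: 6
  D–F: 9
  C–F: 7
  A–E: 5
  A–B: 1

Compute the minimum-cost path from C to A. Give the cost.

Comparing a few candidate routes:
C -> B -> A: 4 + 1 = 5
C -> E -> A: 4 + 5 = 9
C -> F -> A: 7 + 4 = 11
The minimum is 5.

5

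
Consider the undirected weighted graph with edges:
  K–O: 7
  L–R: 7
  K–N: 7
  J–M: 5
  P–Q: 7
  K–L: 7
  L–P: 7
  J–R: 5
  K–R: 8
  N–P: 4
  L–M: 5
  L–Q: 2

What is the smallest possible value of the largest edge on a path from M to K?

Checking several routes:
M -> J -> R -> L -> K: max(5, 5, 7, 7) = 7
M -> J -> R -> L -> Q -> P -> N -> K: max(5, 5, 7, 2, 7, 4, 7) = 7
M -> J -> R -> L -> P -> N -> K: max(5, 5, 7, 7, 4, 7) = 7
M -> L -> Q -> P -> N -> K: max(5, 2, 7, 4, 7) = 7
M -> L -> P -> N -> K: max(5, 7, 4, 7) = 7
Smallest bottleneck: 7.

7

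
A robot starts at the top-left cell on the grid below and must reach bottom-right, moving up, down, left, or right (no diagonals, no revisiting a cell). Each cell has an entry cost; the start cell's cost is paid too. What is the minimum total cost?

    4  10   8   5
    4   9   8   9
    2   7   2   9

28

Best path: r0c0 → r1c0 → r2c0 → r2c1 → r2c2 → r2c3
Cost: 4 + 4 + 2 + 7 + 2 + 9 = 28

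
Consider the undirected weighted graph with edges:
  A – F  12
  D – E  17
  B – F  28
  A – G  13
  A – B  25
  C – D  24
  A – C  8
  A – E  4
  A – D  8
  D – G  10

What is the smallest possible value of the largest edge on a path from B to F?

Routes from B to F:
B→F: max(28) = 28
B→A→F: max(25, 12) = 25
Smallest bottleneck: 25.

25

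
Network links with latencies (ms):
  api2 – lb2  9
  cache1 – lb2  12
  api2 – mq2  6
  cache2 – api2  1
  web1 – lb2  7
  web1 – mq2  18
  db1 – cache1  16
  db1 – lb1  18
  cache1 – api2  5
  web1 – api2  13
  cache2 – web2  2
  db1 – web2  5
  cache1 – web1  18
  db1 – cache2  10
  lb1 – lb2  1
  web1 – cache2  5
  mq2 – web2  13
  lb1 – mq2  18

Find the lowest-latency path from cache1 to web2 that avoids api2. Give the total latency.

Some routes from cache1 to web2 avoiding api2:
cache1 - lb2 - lb1 - db1 - web2: 12 + 1 + 18 + 5 = 36
cache1 - web1 - cache2 - web2: 18 + 5 + 2 = 25
cache1 - lb2 - web1 - cache2 - web2: 12 + 7 + 5 + 2 = 26
cache1 - db1 - web2: 16 + 5 = 21
cache1 - db1 - cache2 - web2: 16 + 10 + 2 = 28
Shortest: 21 ms.

21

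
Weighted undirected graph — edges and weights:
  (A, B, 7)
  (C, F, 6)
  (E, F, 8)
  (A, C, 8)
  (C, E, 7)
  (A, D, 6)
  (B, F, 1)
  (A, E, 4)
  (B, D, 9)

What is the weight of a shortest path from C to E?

Checking several routes:
C → F → E: 6 + 8 = 14
C → A → E: 8 + 4 = 12
C → E: 7
C → F → B → A → E: 6 + 1 + 7 + 4 = 18
C → A → B → F → E: 8 + 7 + 1 + 8 = 24
Best route has total 7.

7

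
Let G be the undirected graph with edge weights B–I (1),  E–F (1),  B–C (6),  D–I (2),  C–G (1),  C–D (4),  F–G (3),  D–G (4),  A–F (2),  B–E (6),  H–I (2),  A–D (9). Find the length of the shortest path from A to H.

Checking several routes:
A→F→E→B→I→H: 2 + 1 + 6 + 1 + 2 = 12
A→F→G→C→B→I→H: 2 + 3 + 1 + 6 + 1 + 2 = 15
A→D→I→H: 9 + 2 + 2 = 13
A→F→G→C→D→I→H: 2 + 3 + 1 + 4 + 2 + 2 = 14
A→F→G→D→C→B→I→H: 2 + 3 + 4 + 4 + 6 + 1 + 2 = 22
A→F→G→D→I→H: 2 + 3 + 4 + 2 + 2 = 13
Best route has total 12.

12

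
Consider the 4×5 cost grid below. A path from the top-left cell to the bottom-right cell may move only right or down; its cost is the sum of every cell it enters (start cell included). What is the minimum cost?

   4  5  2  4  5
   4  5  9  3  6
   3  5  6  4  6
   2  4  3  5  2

27

Best path: [0,0]→[1,0]→[2,0]→[3,0]→[3,1]→[3,2]→[3,3]→[3,4]
Cost: 4 + 4 + 3 + 2 + 4 + 3 + 5 + 2 = 27
(Top row then right column would cost 34.)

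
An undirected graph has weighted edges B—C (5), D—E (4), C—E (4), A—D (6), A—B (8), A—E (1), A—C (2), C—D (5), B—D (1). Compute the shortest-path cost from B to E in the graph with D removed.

8

Routes from B to E avoiding D:
B→C→A→E: 5 + 2 + 1 = 8
B→A→E: 8 + 1 = 9
B→A→C→E: 8 + 2 + 4 = 14
B→C→E: 5 + 4 = 9
Best route has total 8.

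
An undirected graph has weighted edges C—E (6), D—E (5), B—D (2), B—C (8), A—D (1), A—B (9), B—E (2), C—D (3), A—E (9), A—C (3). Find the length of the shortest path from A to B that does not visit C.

3

Candidate routes:
A-B: 9
A-E-B: 9 + 2 = 11
A-E-D-B: 9 + 5 + 2 = 16
A-D-B: 1 + 2 = 3
A-D-E-B: 1 + 5 + 2 = 8
The minimum is 3.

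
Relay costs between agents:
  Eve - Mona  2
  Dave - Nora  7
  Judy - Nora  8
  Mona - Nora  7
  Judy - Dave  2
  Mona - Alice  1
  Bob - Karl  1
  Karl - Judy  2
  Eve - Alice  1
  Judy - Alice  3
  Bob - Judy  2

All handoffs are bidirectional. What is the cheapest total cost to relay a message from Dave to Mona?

6

Comparing a few candidate routes:
Dave - Judy - Alice - Mona: 2 + 3 + 1 = 6
Dave - Judy - Alice - Eve - Mona: 2 + 3 + 1 + 2 = 8
Dave - Nora - Mona: 7 + 7 = 14
Dave - Judy - Nora - Mona: 2 + 8 + 7 = 17
Best route has total 6.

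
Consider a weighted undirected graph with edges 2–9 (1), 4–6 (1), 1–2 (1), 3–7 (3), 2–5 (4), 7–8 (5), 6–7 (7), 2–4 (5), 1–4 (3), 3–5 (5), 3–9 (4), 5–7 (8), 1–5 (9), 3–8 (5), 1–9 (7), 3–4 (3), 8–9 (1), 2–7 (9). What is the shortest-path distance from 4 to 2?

4

Comparing a few candidate routes:
4 -> 1 -> 2: 3 + 1 = 4
4 -> 3 -> 8 -> 9 -> 2: 3 + 5 + 1 + 1 = 10
4 -> 3 -> 9 -> 2: 3 + 4 + 1 = 8
4 -> 2: 5
Best route has total 4.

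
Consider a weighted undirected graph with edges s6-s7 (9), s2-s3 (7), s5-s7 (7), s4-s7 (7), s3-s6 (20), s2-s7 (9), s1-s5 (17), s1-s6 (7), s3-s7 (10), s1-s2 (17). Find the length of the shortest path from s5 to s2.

16

Checking several routes:
s5 → s1 → s2: 17 + 17 = 34
s5 → s7 → s6 → s1 → s2: 7 + 9 + 7 + 17 = 40
s5 → s1 → s6 → s7 → s2: 17 + 7 + 9 + 9 = 42
s5 → s7 → s3 → s2: 7 + 10 + 7 = 24
s5 → s7 → s2: 7 + 9 = 16
The minimum is 16.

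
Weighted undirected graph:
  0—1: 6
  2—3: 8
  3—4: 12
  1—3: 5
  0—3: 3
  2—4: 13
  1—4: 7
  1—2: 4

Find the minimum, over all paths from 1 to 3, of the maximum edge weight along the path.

5

Some routes from 1 to 3:
1→3: max(5) = 5
1→2→3: max(4, 8) = 8
1→0→3: max(6, 3) = 6
Best route has worst link 5.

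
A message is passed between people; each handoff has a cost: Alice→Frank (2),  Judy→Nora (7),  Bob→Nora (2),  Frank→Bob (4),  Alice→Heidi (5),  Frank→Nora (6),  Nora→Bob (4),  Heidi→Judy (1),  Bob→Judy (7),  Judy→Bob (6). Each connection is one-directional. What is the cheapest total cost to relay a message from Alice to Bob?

6

Checking several routes:
Alice - Frank - Bob: 2 + 4 = 6
Alice - Frank - Nora - Bob: 2 + 6 + 4 = 12
Alice - Heidi - Judy - Bob: 5 + 1 + 6 = 12
The minimum is 6.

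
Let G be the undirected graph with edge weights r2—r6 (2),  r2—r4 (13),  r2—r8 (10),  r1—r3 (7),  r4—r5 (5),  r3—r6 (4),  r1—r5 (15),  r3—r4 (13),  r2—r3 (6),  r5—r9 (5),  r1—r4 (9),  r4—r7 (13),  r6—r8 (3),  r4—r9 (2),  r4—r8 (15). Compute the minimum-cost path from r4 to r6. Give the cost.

Comparing a few candidate routes:
r4 - r2 - r6: 13 + 2 = 15
r4 - r3 - r6: 13 + 4 = 17
r4 - r1 - r3 - r6: 9 + 7 + 4 = 20
r4 - r8 - r6: 15 + 3 = 18
Shortest: 15.

15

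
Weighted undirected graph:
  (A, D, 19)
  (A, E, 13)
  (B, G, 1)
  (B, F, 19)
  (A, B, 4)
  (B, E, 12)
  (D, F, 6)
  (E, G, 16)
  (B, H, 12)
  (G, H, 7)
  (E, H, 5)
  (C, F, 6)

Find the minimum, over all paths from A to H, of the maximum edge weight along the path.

7

Checking several routes:
A-B-E-H: max(4, 12, 5) = 12
A-E-B-H: max(13, 12, 12) = 13
A-B-H: max(4, 12) = 12
A-B-G-H: max(4, 1, 7) = 7
A-E-B-G-H: max(13, 12, 1, 7) = 13
A-E-H: max(13, 5) = 13
Best route has worst link 7.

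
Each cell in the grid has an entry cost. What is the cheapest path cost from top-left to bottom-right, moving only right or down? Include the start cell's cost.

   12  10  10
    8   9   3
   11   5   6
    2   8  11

49

Take r0c0 → r1c0 → r1c1 → r1c2 → r2c2 → r3c2 for a total of 12 + 8 + 9 + 3 + 6 + 11 = 49.
For comparison, the top-then-right route costs 52.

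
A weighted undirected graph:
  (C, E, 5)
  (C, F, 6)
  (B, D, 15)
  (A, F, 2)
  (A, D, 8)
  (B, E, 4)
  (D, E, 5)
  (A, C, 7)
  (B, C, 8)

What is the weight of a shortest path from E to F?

11

Checking several routes:
E → C → F: 5 + 6 = 11
E → B → C → A → F: 4 + 8 + 7 + 2 = 21
E → B → C → F: 4 + 8 + 6 = 18
E → C → A → F: 5 + 7 + 2 = 14
E → D → A → F: 5 + 8 + 2 = 15
Shortest: 11.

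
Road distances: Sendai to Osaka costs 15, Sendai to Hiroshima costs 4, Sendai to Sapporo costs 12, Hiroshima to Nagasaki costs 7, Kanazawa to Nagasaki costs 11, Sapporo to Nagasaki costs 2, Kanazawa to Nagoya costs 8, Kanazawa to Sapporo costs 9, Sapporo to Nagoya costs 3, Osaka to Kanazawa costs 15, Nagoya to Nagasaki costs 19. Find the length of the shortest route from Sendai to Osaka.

15

Checking several routes:
Sendai→Sapporo→Kanazawa→Osaka: 12 + 9 + 15 = 36
Sendai→Hiroshima→Nagasaki→Sapporo→Kanazawa→Osaka: 4 + 7 + 2 + 9 + 15 = 37
Sendai→Osaka: 15
The minimum is 15.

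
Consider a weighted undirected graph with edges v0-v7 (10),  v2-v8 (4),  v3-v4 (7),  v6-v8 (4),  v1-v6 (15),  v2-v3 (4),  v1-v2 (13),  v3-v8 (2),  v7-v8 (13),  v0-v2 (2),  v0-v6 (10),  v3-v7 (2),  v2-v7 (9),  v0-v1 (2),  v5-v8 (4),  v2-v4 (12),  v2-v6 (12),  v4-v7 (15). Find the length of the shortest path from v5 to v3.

6

A few of the v5→v3 routes:
v5 -> v8 -> v2 -> v7 -> v3: 4 + 4 + 9 + 2 = 19
v5 -> v8 -> v7 -> v3: 4 + 13 + 2 = 19
v5 -> v8 -> v3: 4 + 2 = 6
v5 -> v8 -> v2 -> v3: 4 + 4 + 4 = 12
Shortest: 6.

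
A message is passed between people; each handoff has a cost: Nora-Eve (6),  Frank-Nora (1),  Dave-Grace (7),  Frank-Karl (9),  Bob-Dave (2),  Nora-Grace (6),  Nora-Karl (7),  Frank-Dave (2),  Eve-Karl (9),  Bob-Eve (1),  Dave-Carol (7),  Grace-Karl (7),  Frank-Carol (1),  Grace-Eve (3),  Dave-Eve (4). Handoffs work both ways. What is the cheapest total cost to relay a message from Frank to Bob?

4

Checking several routes:
Frank→Nora→Eve→Bob: 1 + 6 + 1 = 8
Frank→Dave→Bob: 2 + 2 = 4
Frank→Dave→Eve→Bob: 2 + 4 + 1 = 7
Best route has total 4.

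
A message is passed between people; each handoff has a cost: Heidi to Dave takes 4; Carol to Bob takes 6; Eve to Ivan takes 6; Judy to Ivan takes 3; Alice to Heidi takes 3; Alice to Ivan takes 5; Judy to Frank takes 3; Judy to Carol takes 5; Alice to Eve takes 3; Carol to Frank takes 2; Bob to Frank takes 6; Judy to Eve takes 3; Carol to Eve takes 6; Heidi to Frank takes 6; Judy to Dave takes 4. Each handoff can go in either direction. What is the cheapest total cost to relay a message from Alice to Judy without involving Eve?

Some routes from Alice to Judy avoiding Eve:
Alice→Heidi→Dave→Judy: 3 + 4 + 4 = 11
Alice→Heidi→Frank→Carol→Judy: 3 + 6 + 2 + 5 = 16
Alice→Ivan→Judy: 5 + 3 = 8
Alice→Heidi→Frank→Judy: 3 + 6 + 3 = 12
Best route has total 8.

8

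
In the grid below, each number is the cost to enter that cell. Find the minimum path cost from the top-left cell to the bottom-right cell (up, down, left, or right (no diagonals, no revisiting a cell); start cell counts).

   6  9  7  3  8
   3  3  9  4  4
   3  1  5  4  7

Best path: r0c0 -> r1c0 -> r1c1 -> r2c1 -> r2c2 -> r2c3 -> r2c4
Cost: 6 + 3 + 3 + 1 + 5 + 4 + 7 = 29

29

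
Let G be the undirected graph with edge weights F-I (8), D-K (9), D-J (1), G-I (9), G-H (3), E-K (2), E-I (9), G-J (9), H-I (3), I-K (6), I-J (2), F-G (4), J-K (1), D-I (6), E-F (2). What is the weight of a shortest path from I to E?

A few of the I→E routes:
I→E: 9
I→J→K→E: 2 + 1 + 2 = 5
I→K→E: 6 + 2 = 8
Shortest: 5.

5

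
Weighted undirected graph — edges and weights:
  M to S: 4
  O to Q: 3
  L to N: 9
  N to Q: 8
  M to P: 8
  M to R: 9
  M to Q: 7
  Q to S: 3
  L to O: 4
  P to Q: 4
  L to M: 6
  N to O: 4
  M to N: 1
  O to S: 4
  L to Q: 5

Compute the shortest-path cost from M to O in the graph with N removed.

Checking several routes:
M -> L -> O: 6 + 4 = 10
M -> S -> O: 4 + 4 = 8
M -> Q -> O: 7 + 3 = 10
Best route has total 8.

8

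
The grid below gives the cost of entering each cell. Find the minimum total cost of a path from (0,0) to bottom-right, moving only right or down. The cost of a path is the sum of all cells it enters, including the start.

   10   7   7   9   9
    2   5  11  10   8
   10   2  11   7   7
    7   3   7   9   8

46

One optimal route is (0,0) → (1,0) → (1,1) → (2,1) → (3,1) → (3,2) → (3,3) → (3,4).
Its cost is 10 + 2 + 5 + 2 + 3 + 7 + 9 + 8 = 46.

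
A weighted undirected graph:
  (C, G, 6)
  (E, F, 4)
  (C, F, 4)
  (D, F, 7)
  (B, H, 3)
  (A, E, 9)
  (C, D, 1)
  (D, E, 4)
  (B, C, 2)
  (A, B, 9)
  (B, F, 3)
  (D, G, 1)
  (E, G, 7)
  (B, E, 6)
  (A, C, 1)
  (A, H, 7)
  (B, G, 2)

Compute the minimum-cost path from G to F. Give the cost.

Checking several routes:
G → D → C → B → F: 1 + 1 + 2 + 3 = 7
G → B → C → F: 2 + 2 + 4 = 8
G → B → F: 2 + 3 = 5
G → D → C → F: 1 + 1 + 4 = 6
G → D → F: 1 + 7 = 8
Best route has total 5.

5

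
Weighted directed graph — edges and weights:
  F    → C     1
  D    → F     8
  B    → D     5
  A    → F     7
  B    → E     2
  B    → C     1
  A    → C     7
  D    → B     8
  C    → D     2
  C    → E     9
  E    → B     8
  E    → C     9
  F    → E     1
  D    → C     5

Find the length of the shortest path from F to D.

Routes from F to D:
F → E → B → C → D: 1 + 8 + 1 + 2 = 12
F → E → B → D: 1 + 8 + 5 = 14
F → E → C → D: 1 + 9 + 2 = 12
F → C → D: 1 + 2 = 3
F → C → E → B → D: 1 + 9 + 8 + 5 = 23
Best route has total 3.

3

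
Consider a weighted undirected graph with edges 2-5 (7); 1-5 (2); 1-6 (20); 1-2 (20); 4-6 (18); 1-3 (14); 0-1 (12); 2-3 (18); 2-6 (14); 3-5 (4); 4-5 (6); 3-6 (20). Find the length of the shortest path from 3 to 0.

18

A few of the 3→0 routes:
3 → 2 → 5 → 1 → 0: 18 + 7 + 2 + 12 = 39
3 → 5 → 2 → 1 → 0: 4 + 7 + 20 + 12 = 43
3 → 1 → 0: 14 + 12 = 26
3 → 5 → 1 → 0: 4 + 2 + 12 = 18
Shortest: 18.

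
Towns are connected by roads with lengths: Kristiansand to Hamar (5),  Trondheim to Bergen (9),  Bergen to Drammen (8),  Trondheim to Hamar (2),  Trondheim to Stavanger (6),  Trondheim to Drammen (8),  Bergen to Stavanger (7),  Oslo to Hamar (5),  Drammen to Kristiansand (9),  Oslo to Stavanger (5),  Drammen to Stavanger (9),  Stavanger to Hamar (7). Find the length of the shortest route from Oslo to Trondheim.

7

Comparing a few candidate routes:
Oslo - Hamar - Stavanger - Trondheim: 5 + 7 + 6 = 18
Oslo - Stavanger - Trondheim: 5 + 6 = 11
Oslo - Stavanger - Hamar - Trondheim: 5 + 7 + 2 = 14
Oslo - Stavanger - Bergen - Trondheim: 5 + 7 + 9 = 21
Oslo - Hamar - Trondheim: 5 + 2 = 7
Best route has total 7.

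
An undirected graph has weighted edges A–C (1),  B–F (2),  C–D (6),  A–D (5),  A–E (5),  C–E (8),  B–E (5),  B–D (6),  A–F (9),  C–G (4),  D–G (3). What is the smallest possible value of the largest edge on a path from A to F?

5

A few of the A→F routes:
A-D-B-F: max(5, 6, 2) = 6
A-E-B-F: max(5, 5, 2) = 5
A-C-G-D-B-F: max(1, 4, 3, 6, 2) = 6
A-C-E-B-F: max(1, 8, 5, 2) = 8
A-C-D-B-F: max(1, 6, 6, 2) = 6
Smallest bottleneck: 5.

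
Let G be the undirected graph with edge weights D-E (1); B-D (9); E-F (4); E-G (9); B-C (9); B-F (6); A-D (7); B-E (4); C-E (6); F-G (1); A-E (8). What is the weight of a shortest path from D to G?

Comparing a few candidate routes:
D-E-B-F-G: 1 + 4 + 6 + 1 = 12
D-B-E-F-G: 9 + 4 + 4 + 1 = 18
D-E-G: 1 + 9 = 10
D-E-F-G: 1 + 4 + 1 = 6
D-A-E-F-G: 7 + 8 + 4 + 1 = 20
D-B-F-G: 9 + 6 + 1 = 16
Best route has total 6.

6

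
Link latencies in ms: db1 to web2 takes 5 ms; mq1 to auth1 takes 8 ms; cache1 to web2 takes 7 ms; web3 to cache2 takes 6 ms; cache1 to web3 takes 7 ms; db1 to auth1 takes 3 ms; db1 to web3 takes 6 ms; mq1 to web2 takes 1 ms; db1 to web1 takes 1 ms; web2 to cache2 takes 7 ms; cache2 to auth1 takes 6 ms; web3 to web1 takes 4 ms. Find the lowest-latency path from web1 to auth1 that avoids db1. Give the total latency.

Routes from web1 to auth1 avoiding db1:
web1 - web3 - cache1 - web2 - mq1 - auth1: 4 + 7 + 7 + 1 + 8 = 27
web1 - web3 - cache2 - web2 - mq1 - auth1: 4 + 6 + 7 + 1 + 8 = 26
web1 - web3 - cache2 - auth1: 4 + 6 + 6 = 16
web1 - web3 - cache1 - web2 - cache2 - auth1: 4 + 7 + 7 + 7 + 6 = 31
Shortest: 16 ms.

16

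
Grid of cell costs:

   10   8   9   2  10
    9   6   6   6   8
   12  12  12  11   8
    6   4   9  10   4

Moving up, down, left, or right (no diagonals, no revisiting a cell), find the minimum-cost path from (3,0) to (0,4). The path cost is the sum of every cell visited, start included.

52

Path [3,0] -> [3,1] -> [2,1] -> [1,1] -> [1,2] -> [1,3] -> [0,3] -> [0,4]: 6 + 4 + 12 + 6 + 6 + 6 + 2 + 10 = 52.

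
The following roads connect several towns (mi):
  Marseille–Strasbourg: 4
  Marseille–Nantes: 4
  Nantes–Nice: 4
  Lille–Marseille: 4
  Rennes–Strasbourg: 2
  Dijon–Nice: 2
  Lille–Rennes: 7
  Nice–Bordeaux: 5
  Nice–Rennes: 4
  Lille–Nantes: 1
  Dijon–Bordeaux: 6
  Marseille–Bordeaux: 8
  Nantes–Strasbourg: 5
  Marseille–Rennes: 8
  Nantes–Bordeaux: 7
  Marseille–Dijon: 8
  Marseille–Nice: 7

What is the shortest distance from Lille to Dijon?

7

Comparing a few candidate routes:
Lille -> Nantes -> Nice -> Dijon: 1 + 4 + 2 = 7
Lille -> Nantes -> Marseille -> Dijon: 1 + 4 + 8 = 13
Lille -> Rennes -> Nice -> Dijon: 7 + 4 + 2 = 13
Lille -> Marseille -> Dijon: 4 + 8 = 12
Lille -> Marseille -> Nice -> Dijon: 4 + 7 + 2 = 13
The minimum is 7 mi.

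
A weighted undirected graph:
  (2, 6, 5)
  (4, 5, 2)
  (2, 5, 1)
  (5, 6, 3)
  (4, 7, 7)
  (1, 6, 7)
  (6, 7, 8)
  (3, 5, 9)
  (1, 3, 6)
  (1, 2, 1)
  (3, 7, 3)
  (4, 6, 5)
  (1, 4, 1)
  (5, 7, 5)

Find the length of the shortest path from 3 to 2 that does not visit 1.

9

Comparing a few candidate routes:
3 -> 7 -> 5 -> 2: 3 + 5 + 1 = 9
3 -> 7 -> 4 -> 5 -> 2: 3 + 7 + 2 + 1 = 13
3 -> 7 -> 6 -> 5 -> 2: 3 + 8 + 3 + 1 = 15
3 -> 7 -> 6 -> 2: 3 + 8 + 5 = 16
3 -> 7 -> 5 -> 6 -> 2: 3 + 5 + 3 + 5 = 16
3 -> 5 -> 2: 9 + 1 = 10
Shortest: 9.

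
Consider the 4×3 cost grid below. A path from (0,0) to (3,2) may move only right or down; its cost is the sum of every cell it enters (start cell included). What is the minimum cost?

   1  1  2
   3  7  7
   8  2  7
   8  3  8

Best path: r0c0 r0c1 r1c1 r2c1 r3c1 r3c2
Cost: 1 + 1 + 7 + 2 + 3 + 8 = 22
(Top row then right column would cost 26.)

22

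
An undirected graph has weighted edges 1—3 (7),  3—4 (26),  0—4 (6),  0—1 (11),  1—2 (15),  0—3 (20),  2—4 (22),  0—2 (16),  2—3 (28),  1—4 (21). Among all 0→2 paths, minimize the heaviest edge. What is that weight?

Some routes from 0 to 2:
0-1-2: max(11, 15) = 15
0-2: max(16) = 16
0-3-1-2: max(20, 7, 15) = 20
0-1-4-2: max(11, 21, 22) = 22
0-4-2: max(6, 22) = 22
0-4-1-2: max(6, 21, 15) = 21
Smallest bottleneck: 15.

15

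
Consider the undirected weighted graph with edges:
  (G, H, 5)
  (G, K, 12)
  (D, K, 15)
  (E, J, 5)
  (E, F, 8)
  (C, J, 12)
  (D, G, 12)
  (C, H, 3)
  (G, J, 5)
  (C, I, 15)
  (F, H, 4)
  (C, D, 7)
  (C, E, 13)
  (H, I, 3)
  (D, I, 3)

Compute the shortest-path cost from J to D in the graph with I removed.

17

Some routes from J to D avoiding I:
J -> E -> C -> D: 5 + 13 + 7 = 25
J -> G -> D: 5 + 12 = 17
J -> C -> D: 12 + 7 = 19
J -> G -> H -> C -> D: 5 + 5 + 3 + 7 = 20
J -> E -> F -> H -> C -> D: 5 + 8 + 4 + 3 + 7 = 27
The minimum is 17.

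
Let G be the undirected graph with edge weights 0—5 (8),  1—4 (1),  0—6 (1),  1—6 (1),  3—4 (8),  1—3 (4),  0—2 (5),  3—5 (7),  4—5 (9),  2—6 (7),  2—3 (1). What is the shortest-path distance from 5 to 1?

10

Checking several routes:
5 - 3 - 4 - 1: 7 + 8 + 1 = 16
5 - 3 - 2 - 0 - 6 - 1: 7 + 1 + 5 + 1 + 1 = 15
5 - 3 - 2 - 6 - 1: 7 + 1 + 7 + 1 = 16
5 - 4 - 1: 9 + 1 = 10
5 - 0 - 6 - 1: 8 + 1 + 1 = 10
5 - 3 - 1: 7 + 4 = 11
Best route has total 10.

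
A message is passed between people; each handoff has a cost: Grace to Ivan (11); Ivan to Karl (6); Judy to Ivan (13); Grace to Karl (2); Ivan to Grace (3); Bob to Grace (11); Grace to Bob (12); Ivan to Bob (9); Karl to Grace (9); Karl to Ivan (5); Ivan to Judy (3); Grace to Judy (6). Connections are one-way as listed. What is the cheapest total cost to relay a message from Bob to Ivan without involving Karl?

22

Paths from Bob to Ivan avoiding Karl:
Bob-Grace-Judy-Ivan: 11 + 6 + 13 = 30
Bob-Grace-Ivan: 11 + 11 = 22
The minimum is 22.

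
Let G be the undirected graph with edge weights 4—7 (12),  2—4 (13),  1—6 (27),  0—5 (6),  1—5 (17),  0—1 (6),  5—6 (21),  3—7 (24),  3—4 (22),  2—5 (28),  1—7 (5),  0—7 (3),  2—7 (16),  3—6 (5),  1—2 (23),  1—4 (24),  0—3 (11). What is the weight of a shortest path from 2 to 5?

25

A few of the 2→5 routes:
2 -> 5: 28
2 -> 7 -> 1 -> 0 -> 5: 16 + 5 + 6 + 6 = 33
2 -> 7 -> 0 -> 5: 16 + 3 + 6 = 25
The minimum is 25.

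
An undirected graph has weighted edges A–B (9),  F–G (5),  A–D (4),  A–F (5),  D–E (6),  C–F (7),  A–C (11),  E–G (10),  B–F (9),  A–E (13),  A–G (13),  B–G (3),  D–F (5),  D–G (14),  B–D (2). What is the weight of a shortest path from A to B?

6

A few of the A→B routes:
A → B: 9
A → F → D → B: 5 + 5 + 2 = 12
A → D → B: 4 + 2 = 6
Best route has total 6.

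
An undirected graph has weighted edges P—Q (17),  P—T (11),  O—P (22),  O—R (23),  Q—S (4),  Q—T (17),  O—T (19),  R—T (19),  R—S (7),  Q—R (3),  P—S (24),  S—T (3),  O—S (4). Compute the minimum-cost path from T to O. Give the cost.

Comparing a few candidate routes:
T - R - S - O: 19 + 7 + 4 = 30
T - S - O: 3 + 4 = 7
T - O: 19
T - Q - S - O: 17 + 4 + 4 = 25
Shortest: 7.

7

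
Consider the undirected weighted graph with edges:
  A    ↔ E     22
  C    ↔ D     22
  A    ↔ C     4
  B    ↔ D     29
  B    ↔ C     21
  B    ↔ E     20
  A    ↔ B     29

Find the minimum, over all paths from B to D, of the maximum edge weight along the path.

Routes from B to D:
B-A-C-D: max(29, 4, 22) = 29
B-C-D: max(21, 22) = 22
B-E-A-C-D: max(20, 22, 4, 22) = 22
B-D: max(29) = 29
Best route has worst link 22.

22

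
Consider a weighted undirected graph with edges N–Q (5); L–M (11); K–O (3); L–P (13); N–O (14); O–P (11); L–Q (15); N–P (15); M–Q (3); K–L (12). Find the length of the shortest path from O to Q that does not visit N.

29

Checking several routes:
O - P - L - M - Q: 11 + 13 + 11 + 3 = 38
O - K - L - M - Q: 3 + 12 + 11 + 3 = 29
O - K - L - Q: 3 + 12 + 15 = 30
Shortest: 29.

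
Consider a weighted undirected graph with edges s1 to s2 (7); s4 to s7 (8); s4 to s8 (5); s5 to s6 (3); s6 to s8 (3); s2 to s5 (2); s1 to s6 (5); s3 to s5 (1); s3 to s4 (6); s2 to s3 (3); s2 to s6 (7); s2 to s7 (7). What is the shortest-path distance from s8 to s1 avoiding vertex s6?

21

Candidate routes:
s8 -> s4 -> s3 -> s2 -> s1: 5 + 6 + 3 + 7 = 21
s8 -> s4 -> s3 -> s5 -> s2 -> s1: 5 + 6 + 1 + 2 + 7 = 21
s8 -> s4 -> s7 -> s2 -> s1: 5 + 8 + 7 + 7 = 27
Best route has total 21.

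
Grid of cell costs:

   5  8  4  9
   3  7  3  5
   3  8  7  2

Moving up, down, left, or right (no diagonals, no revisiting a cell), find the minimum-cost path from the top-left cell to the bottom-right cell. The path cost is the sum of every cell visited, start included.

Best path: (0,0) → (1,0) → (1,1) → (1,2) → (1,3) → (2,3)
Cost: 5 + 3 + 7 + 3 + 5 + 2 = 25

25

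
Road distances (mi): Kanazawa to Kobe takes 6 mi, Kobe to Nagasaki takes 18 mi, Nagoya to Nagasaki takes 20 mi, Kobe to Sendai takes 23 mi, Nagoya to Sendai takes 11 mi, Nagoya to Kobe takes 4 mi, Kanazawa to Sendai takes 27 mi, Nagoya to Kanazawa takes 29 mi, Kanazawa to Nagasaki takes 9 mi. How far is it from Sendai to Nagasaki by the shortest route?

Checking several routes:
Sendai - Nagoya - Kobe - Kanazawa - Nagasaki: 11 + 4 + 6 + 9 = 30
Sendai - Nagoya - Nagasaki: 11 + 20 = 31
Sendai - Nagoya - Kobe - Nagasaki: 11 + 4 + 18 = 33
The minimum is 30 mi.

30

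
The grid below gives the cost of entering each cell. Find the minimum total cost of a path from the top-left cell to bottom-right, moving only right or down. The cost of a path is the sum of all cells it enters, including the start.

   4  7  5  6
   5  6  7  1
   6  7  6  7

Best path: [0,0]→[0,1]→[0,2]→[0,3]→[1,3]→[2,3]
Cost: 4 + 7 + 5 + 6 + 1 + 7 = 30

30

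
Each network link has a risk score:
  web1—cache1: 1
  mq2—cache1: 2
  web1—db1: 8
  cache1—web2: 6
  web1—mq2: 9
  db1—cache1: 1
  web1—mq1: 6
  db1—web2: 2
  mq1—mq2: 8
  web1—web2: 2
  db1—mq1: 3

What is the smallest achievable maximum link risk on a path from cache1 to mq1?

Comparing a few candidate routes:
cache1 - web2 - db1 - mq1: max(6, 2, 3) = 6
cache1 - db1 - mq1: max(1, 3) = 3
cache1 - web2 - web1 - mq1: max(6, 2, 6) = 6
cache1 - web1 - web2 - db1 - mq1: max(1, 2, 2, 3) = 3
cache1 - web1 - mq1: max(1, 6) = 6
Smallest bottleneck: 3.

3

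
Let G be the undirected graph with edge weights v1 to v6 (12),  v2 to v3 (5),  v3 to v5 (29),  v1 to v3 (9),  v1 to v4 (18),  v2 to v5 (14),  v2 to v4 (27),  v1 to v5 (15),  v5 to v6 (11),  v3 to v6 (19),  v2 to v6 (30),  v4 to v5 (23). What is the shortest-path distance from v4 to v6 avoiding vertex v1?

Some routes from v4 to v6 avoiding v1:
v4 - v2 - v3 - v6: 27 + 5 + 19 = 51
v4 - v2 - v5 - v6: 27 + 14 + 11 = 52
v4 - v5 - v6: 23 + 11 = 34
Best route has total 34.

34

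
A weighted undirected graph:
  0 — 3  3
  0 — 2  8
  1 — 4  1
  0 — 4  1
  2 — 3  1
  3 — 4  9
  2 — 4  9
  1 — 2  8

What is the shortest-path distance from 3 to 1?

5

A few of the 3→1 routes:
3→0→4→1: 3 + 1 + 1 = 5
3→4→1: 9 + 1 = 10
3→2→4→1: 1 + 9 + 1 = 11
3→2→0→4→1: 1 + 8 + 1 + 1 = 11
3→2→1: 1 + 8 = 9
The minimum is 5.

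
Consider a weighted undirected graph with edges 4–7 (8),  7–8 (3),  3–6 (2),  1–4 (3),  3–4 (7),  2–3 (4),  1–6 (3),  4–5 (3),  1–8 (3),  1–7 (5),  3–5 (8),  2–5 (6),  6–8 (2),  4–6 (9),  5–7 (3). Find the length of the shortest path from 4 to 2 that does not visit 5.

11

A few of the 4→2 routes:
4 -> 7 -> 8 -> 6 -> 3 -> 2: 8 + 3 + 2 + 2 + 4 = 19
4 -> 1 -> 7 -> 8 -> 6 -> 3 -> 2: 3 + 5 + 3 + 2 + 2 + 4 = 19
4 -> 1 -> 8 -> 6 -> 3 -> 2: 3 + 3 + 2 + 2 + 4 = 14
4 -> 1 -> 6 -> 3 -> 2: 3 + 3 + 2 + 4 = 12
4 -> 6 -> 3 -> 2: 9 + 2 + 4 = 15
4 -> 3 -> 2: 7 + 4 = 11
Shortest: 11.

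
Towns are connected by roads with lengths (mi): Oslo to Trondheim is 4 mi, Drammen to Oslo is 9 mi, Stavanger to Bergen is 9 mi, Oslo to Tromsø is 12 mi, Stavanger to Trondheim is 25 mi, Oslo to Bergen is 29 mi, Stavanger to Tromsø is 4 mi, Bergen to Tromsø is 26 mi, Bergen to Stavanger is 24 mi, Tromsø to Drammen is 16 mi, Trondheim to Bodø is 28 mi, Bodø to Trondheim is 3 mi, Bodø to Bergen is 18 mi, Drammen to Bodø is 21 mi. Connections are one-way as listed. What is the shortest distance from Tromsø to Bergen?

Paths from Tromsø to Bergen:
Tromsø-Drammen-Oslo-Trondheim-Bodø-Bergen: 16 + 9 + 4 + 28 + 18 = 75
Tromsø-Drammen-Oslo-Bergen: 16 + 9 + 29 = 54
Tromsø-Drammen-Bodø-Bergen: 16 + 21 + 18 = 55
Shortest: 54 mi.

54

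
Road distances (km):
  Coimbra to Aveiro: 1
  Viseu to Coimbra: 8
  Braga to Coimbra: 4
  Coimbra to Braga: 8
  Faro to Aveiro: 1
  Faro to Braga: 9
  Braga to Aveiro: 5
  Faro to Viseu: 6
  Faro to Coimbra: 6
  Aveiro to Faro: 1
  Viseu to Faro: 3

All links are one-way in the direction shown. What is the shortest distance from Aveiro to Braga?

Routes from Aveiro to Braga:
Aveiro→Faro→Coimbra→Braga: 1 + 6 + 8 = 15
Aveiro→Faro→Viseu→Coimbra→Braga: 1 + 6 + 8 + 8 = 23
Aveiro→Faro→Braga: 1 + 9 = 10
Best route has total 10 km.

10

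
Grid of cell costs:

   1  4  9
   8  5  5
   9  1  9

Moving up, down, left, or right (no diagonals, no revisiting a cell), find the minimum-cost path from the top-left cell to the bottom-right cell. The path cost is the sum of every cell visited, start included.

20

Path (0,0) (0,1) (1,1) (2,1) (2,2): 1 + 4 + 5 + 1 + 9 = 20.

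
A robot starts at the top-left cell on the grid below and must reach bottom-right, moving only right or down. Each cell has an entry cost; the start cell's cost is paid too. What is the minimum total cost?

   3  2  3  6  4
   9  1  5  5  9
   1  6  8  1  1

18

Path r0c0 r0c1 r1c1 r1c2 r1c3 r2c3 r2c4: 3 + 2 + 1 + 5 + 5 + 1 + 1 = 18.
(Top row then right column would cost 28.)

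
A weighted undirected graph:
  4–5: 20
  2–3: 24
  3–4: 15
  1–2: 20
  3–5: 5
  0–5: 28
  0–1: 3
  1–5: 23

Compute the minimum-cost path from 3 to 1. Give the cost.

Routes from 3 to 1:
3 - 4 - 5 - 1: 15 + 20 + 23 = 58
3 - 2 - 1: 24 + 20 = 44
3 - 5 - 1: 5 + 23 = 28
3 - 5 - 0 - 1: 5 + 28 + 3 = 36
3 - 4 - 5 - 0 - 1: 15 + 20 + 28 + 3 = 66
Best route has total 28.

28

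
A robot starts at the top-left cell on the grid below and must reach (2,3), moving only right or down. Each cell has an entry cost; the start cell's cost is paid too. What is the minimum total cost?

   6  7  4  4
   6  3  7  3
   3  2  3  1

Cheapest: [0,0]→[1,0]→[1,1]→[2,1]→[2,2]→[2,3]
  6 + 6 + 3 + 2 + 3 + 1 = 21
(Top row then right column would cost 25.)

21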